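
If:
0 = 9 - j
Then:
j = 9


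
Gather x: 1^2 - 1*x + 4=5 - x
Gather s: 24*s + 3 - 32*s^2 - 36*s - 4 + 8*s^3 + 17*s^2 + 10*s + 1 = 8*s^3 - 15*s^2 - 2*s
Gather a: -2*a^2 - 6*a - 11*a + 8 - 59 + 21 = -2*a^2 - 17*a - 30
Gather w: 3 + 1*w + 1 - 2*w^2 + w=-2*w^2 + 2*w + 4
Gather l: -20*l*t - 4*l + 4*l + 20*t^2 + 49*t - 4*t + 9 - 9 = -20*l*t + 20*t^2 + 45*t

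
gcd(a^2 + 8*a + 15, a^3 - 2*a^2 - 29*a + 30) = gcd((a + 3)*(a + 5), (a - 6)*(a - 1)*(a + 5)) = a + 5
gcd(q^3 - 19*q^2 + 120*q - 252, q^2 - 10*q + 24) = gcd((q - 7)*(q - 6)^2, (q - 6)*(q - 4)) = q - 6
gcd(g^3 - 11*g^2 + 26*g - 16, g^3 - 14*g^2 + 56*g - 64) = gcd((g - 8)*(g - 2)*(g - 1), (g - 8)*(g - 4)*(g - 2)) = g^2 - 10*g + 16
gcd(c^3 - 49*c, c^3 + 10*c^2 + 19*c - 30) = 1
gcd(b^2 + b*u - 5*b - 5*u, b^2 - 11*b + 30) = b - 5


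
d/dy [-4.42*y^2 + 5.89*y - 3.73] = 5.89 - 8.84*y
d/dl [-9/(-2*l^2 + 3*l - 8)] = 9*(3 - 4*l)/(2*l^2 - 3*l + 8)^2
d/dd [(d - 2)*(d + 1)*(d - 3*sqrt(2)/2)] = 3*d^2 - 3*sqrt(2)*d - 2*d - 2 + 3*sqrt(2)/2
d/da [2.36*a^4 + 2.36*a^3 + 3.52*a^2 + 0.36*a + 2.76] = 9.44*a^3 + 7.08*a^2 + 7.04*a + 0.36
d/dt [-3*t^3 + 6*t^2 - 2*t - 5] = -9*t^2 + 12*t - 2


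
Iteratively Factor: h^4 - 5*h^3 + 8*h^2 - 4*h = (h - 2)*(h^3 - 3*h^2 + 2*h) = (h - 2)^2*(h^2 - h) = h*(h - 2)^2*(h - 1)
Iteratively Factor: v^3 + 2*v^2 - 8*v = (v - 2)*(v^2 + 4*v) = v*(v - 2)*(v + 4)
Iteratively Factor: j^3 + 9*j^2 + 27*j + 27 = (j + 3)*(j^2 + 6*j + 9) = (j + 3)^2*(j + 3)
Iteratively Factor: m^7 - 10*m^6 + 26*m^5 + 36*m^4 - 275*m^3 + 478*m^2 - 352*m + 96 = (m - 1)*(m^6 - 9*m^5 + 17*m^4 + 53*m^3 - 222*m^2 + 256*m - 96) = (m - 1)^2*(m^5 - 8*m^4 + 9*m^3 + 62*m^2 - 160*m + 96) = (m - 4)*(m - 1)^2*(m^4 - 4*m^3 - 7*m^2 + 34*m - 24) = (m - 4)*(m - 1)^2*(m + 3)*(m^3 - 7*m^2 + 14*m - 8) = (m - 4)*(m - 1)^3*(m + 3)*(m^2 - 6*m + 8) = (m - 4)*(m - 2)*(m - 1)^3*(m + 3)*(m - 4)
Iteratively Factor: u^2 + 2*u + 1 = (u + 1)*(u + 1)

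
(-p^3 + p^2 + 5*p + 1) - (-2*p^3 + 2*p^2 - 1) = p^3 - p^2 + 5*p + 2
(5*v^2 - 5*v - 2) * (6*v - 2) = 30*v^3 - 40*v^2 - 2*v + 4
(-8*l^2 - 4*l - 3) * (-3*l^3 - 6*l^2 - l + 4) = 24*l^5 + 60*l^4 + 41*l^3 - 10*l^2 - 13*l - 12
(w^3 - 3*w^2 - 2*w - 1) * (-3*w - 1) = -3*w^4 + 8*w^3 + 9*w^2 + 5*w + 1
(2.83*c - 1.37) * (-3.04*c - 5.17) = -8.6032*c^2 - 10.4663*c + 7.0829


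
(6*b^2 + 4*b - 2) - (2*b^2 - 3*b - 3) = 4*b^2 + 7*b + 1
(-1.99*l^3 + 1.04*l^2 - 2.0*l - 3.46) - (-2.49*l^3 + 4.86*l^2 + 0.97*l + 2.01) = 0.5*l^3 - 3.82*l^2 - 2.97*l - 5.47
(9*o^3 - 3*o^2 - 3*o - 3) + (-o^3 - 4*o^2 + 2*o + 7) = 8*o^3 - 7*o^2 - o + 4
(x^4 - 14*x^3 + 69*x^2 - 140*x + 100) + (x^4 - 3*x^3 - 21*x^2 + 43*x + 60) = 2*x^4 - 17*x^3 + 48*x^2 - 97*x + 160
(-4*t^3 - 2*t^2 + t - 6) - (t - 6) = -4*t^3 - 2*t^2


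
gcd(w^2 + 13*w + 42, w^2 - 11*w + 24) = 1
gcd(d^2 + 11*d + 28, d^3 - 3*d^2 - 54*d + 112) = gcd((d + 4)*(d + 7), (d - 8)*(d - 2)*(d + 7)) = d + 7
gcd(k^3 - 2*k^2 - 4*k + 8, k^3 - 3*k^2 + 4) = k^2 - 4*k + 4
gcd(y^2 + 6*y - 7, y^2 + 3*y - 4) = y - 1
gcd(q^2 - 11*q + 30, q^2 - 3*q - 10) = q - 5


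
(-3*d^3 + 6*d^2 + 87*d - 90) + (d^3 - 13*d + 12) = -2*d^3 + 6*d^2 + 74*d - 78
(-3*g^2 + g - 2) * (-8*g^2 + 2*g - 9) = 24*g^4 - 14*g^3 + 45*g^2 - 13*g + 18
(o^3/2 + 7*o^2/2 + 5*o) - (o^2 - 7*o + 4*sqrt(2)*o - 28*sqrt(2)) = o^3/2 + 5*o^2/2 - 4*sqrt(2)*o + 12*o + 28*sqrt(2)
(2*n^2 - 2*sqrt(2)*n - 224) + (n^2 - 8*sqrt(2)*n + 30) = 3*n^2 - 10*sqrt(2)*n - 194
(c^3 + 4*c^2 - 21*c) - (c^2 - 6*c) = c^3 + 3*c^2 - 15*c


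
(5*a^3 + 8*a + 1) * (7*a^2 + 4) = 35*a^5 + 76*a^3 + 7*a^2 + 32*a + 4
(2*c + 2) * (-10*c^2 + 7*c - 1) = -20*c^3 - 6*c^2 + 12*c - 2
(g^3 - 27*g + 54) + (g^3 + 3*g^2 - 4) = 2*g^3 + 3*g^2 - 27*g + 50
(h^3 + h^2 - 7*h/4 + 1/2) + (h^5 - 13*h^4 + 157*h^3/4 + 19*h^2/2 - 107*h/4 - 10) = h^5 - 13*h^4 + 161*h^3/4 + 21*h^2/2 - 57*h/2 - 19/2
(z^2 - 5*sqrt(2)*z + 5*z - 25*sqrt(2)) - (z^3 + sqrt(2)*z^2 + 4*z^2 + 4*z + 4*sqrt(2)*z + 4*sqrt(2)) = -z^3 - 3*z^2 - sqrt(2)*z^2 - 9*sqrt(2)*z + z - 29*sqrt(2)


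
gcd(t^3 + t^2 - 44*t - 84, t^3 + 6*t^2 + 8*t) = t + 2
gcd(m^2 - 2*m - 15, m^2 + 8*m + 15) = m + 3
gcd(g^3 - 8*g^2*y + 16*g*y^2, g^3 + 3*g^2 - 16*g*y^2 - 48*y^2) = -g + 4*y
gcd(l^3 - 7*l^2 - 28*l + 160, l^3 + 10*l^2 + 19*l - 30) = l + 5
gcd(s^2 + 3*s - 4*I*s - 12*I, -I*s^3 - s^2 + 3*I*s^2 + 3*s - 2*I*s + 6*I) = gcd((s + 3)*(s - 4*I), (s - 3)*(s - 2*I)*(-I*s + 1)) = 1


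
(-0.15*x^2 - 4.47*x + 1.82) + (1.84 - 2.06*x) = -0.15*x^2 - 6.53*x + 3.66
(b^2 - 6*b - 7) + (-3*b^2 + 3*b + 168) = -2*b^2 - 3*b + 161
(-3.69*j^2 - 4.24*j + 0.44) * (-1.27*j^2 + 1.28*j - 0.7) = 4.6863*j^4 + 0.6616*j^3 - 3.403*j^2 + 3.5312*j - 0.308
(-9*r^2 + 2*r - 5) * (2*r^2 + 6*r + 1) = -18*r^4 - 50*r^3 - 7*r^2 - 28*r - 5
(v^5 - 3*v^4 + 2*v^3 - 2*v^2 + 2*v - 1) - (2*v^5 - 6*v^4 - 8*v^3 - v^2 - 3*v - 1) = -v^5 + 3*v^4 + 10*v^3 - v^2 + 5*v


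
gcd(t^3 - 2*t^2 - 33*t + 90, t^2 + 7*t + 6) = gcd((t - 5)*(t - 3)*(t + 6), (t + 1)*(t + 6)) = t + 6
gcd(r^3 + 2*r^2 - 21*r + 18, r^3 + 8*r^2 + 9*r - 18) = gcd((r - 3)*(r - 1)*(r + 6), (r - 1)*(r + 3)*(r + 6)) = r^2 + 5*r - 6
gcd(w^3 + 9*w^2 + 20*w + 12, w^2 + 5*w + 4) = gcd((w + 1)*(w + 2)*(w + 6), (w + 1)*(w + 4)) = w + 1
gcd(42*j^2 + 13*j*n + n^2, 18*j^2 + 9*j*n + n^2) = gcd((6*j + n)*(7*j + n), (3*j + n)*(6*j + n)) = 6*j + n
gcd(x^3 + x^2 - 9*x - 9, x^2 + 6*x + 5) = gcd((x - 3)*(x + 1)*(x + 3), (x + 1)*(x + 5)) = x + 1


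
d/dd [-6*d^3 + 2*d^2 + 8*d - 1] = -18*d^2 + 4*d + 8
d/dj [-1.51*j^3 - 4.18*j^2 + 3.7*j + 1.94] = -4.53*j^2 - 8.36*j + 3.7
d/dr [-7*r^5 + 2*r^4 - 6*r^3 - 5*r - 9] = -35*r^4 + 8*r^3 - 18*r^2 - 5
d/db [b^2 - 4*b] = 2*b - 4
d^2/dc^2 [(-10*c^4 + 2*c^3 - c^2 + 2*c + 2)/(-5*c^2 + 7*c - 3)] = 2*(250*c^6 - 1050*c^5 + 1920*c^4 - 1763*c^3 + 471*c^2 + 246*c - 101)/(125*c^6 - 525*c^5 + 960*c^4 - 973*c^3 + 576*c^2 - 189*c + 27)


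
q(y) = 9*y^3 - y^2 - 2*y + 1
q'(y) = 27*y^2 - 2*y - 2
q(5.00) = 1091.00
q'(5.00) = 663.00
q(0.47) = 0.77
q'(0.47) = 3.02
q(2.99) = 226.66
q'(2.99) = 233.40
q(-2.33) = -113.61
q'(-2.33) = 149.24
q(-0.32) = 1.24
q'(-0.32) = 1.40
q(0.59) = 1.32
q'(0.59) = 6.22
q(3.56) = 387.27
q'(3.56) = 333.07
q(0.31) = 0.55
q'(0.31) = -0.03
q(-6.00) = -1967.00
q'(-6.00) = 982.00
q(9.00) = 6463.00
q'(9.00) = 2167.00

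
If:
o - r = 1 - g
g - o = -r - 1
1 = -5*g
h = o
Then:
No Solution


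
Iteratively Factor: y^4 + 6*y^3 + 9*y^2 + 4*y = (y + 4)*(y^3 + 2*y^2 + y) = (y + 1)*(y + 4)*(y^2 + y) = y*(y + 1)*(y + 4)*(y + 1)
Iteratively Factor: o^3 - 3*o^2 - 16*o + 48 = (o - 3)*(o^2 - 16) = (o - 3)*(o + 4)*(o - 4)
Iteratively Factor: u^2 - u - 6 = (u + 2)*(u - 3)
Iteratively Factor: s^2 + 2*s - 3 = (s + 3)*(s - 1)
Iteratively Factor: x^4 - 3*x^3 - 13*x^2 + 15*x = (x)*(x^3 - 3*x^2 - 13*x + 15) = x*(x - 5)*(x^2 + 2*x - 3) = x*(x - 5)*(x + 3)*(x - 1)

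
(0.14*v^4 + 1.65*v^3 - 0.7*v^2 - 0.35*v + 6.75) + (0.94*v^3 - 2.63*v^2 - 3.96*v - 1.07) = 0.14*v^4 + 2.59*v^3 - 3.33*v^2 - 4.31*v + 5.68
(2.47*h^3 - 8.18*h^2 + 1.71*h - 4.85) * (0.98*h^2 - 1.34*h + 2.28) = 2.4206*h^5 - 11.3262*h^4 + 18.2686*h^3 - 25.6948*h^2 + 10.3978*h - 11.058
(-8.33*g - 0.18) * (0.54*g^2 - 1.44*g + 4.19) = -4.4982*g^3 + 11.898*g^2 - 34.6435*g - 0.7542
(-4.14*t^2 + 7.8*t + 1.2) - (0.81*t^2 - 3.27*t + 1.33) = -4.95*t^2 + 11.07*t - 0.13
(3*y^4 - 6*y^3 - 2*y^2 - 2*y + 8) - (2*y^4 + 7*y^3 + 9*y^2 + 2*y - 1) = y^4 - 13*y^3 - 11*y^2 - 4*y + 9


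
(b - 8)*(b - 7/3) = b^2 - 31*b/3 + 56/3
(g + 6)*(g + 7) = g^2 + 13*g + 42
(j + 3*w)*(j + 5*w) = j^2 + 8*j*w + 15*w^2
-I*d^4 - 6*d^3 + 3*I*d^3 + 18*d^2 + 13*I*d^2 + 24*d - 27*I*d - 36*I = (d - 4)*(d - 3*I)^2*(-I*d - I)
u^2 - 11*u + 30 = (u - 6)*(u - 5)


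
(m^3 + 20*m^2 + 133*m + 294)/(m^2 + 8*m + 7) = (m^2 + 13*m + 42)/(m + 1)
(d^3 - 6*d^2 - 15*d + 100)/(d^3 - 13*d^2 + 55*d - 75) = (d + 4)/(d - 3)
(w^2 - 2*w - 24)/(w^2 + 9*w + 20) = (w - 6)/(w + 5)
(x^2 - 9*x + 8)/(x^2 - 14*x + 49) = (x^2 - 9*x + 8)/(x^2 - 14*x + 49)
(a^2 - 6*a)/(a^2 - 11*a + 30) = a/(a - 5)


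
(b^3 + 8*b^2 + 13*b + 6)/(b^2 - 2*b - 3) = (b^2 + 7*b + 6)/(b - 3)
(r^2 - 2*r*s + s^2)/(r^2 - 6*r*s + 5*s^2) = (r - s)/(r - 5*s)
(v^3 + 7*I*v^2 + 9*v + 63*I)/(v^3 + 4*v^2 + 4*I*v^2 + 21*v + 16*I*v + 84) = (v + 3*I)/(v + 4)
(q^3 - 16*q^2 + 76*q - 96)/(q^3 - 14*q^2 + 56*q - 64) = (q - 6)/(q - 4)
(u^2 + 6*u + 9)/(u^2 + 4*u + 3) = (u + 3)/(u + 1)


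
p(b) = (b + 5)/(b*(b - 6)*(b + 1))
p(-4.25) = -0.01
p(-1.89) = -0.23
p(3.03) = -0.22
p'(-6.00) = 0.00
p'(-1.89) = -0.49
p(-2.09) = -0.16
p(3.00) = -0.22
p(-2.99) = -0.04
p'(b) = 1/(b*(b - 6)*(b + 1)) - (b + 5)/(b*(b - 6)*(b + 1)^2) - (b + 5)/(b*(b - 6)^2*(b + 1)) - (b + 5)/(b^2*(b - 6)*(b + 1)) = 2*(-b^3 - 5*b^2 + 25*b + 15)/(b^2*(b^4 - 10*b^3 + 13*b^2 + 60*b + 36))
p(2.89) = -0.23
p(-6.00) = 0.00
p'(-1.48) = -2.10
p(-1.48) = -0.66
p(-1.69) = -0.37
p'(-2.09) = -0.29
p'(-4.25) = -0.01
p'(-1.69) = -0.91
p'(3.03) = 0.03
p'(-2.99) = -0.05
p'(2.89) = 0.03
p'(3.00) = 0.03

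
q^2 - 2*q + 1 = (q - 1)^2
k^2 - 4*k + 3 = (k - 3)*(k - 1)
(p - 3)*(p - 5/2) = p^2 - 11*p/2 + 15/2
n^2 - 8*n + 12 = (n - 6)*(n - 2)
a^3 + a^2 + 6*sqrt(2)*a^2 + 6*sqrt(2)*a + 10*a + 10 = (a + 1)*(a + sqrt(2))*(a + 5*sqrt(2))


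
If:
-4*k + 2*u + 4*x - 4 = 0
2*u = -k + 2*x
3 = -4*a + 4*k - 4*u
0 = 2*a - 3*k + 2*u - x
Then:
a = -97/44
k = -13/11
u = 3/11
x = -7/22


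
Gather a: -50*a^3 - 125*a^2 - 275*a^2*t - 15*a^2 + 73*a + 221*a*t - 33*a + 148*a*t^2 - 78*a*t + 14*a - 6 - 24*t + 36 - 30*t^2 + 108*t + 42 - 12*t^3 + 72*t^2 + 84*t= -50*a^3 + a^2*(-275*t - 140) + a*(148*t^2 + 143*t + 54) - 12*t^3 + 42*t^2 + 168*t + 72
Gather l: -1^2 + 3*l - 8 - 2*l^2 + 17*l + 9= -2*l^2 + 20*l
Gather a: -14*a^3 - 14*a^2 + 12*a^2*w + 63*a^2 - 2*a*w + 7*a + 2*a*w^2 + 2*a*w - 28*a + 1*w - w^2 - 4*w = -14*a^3 + a^2*(12*w + 49) + a*(2*w^2 - 21) - w^2 - 3*w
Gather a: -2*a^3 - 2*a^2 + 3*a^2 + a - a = -2*a^3 + a^2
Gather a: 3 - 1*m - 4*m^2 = -4*m^2 - m + 3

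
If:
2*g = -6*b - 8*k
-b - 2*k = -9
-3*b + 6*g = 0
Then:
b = -12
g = -6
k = 21/2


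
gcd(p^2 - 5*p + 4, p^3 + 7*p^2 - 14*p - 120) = p - 4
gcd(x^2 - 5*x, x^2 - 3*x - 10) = x - 5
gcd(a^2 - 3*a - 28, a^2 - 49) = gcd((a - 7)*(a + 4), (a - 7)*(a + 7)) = a - 7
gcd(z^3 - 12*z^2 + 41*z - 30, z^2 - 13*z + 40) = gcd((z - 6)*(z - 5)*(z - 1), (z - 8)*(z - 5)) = z - 5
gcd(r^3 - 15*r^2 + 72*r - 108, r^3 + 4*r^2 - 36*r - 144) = r - 6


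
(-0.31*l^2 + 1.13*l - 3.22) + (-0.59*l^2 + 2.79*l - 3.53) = -0.9*l^2 + 3.92*l - 6.75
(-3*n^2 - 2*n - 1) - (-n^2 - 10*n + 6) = -2*n^2 + 8*n - 7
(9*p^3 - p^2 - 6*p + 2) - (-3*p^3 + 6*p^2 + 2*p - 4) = 12*p^3 - 7*p^2 - 8*p + 6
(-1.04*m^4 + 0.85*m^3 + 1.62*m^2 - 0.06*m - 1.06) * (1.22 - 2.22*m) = 2.3088*m^5 - 3.1558*m^4 - 2.5594*m^3 + 2.1096*m^2 + 2.28*m - 1.2932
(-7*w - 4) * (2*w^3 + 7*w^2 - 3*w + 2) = -14*w^4 - 57*w^3 - 7*w^2 - 2*w - 8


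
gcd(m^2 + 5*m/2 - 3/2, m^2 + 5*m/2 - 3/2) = m^2 + 5*m/2 - 3/2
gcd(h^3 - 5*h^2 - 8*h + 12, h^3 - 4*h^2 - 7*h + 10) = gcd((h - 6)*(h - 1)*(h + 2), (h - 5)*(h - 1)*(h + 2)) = h^2 + h - 2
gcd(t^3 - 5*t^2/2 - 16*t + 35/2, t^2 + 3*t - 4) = t - 1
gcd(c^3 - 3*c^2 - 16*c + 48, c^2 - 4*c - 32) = c + 4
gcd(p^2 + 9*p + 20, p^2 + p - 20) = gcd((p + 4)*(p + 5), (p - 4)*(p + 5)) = p + 5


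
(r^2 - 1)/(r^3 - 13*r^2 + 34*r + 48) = (r - 1)/(r^2 - 14*r + 48)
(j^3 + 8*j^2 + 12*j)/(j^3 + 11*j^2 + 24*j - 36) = j*(j + 2)/(j^2 + 5*j - 6)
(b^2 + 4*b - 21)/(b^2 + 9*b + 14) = (b - 3)/(b + 2)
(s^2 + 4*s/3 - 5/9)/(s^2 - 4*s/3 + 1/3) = (s + 5/3)/(s - 1)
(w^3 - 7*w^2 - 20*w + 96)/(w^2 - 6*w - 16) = (w^2 + w - 12)/(w + 2)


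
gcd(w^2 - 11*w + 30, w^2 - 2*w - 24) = w - 6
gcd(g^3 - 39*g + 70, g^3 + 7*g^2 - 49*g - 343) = g + 7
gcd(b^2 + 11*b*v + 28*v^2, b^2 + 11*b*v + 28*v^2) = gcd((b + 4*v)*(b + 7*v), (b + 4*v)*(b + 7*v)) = b^2 + 11*b*v + 28*v^2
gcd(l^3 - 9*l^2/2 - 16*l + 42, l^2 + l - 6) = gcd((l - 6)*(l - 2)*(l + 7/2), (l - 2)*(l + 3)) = l - 2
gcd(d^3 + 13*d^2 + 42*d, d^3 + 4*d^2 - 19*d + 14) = d + 7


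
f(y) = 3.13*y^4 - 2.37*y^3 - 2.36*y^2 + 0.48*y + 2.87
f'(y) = 12.52*y^3 - 7.11*y^2 - 4.72*y + 0.48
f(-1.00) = 5.53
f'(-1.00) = -14.43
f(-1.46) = 18.74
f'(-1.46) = -46.75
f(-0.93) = 4.63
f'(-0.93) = -11.35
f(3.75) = 465.47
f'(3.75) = 543.03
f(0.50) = 2.42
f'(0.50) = -2.09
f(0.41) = 2.60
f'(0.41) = -1.79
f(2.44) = 66.51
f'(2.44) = 128.51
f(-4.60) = 1582.85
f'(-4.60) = -1346.90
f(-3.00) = 297.71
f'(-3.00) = -387.39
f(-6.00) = 4483.43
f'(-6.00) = -2931.48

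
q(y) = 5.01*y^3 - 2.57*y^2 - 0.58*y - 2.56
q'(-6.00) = 571.34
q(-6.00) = -1173.76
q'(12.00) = 2102.06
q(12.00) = 8277.68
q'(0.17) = -1.02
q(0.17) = -2.71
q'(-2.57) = 111.90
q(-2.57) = -103.09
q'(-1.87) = 61.59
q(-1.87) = -43.22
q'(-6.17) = 603.31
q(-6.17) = -1273.59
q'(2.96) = 115.89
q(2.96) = 103.14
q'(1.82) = 39.85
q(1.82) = 18.07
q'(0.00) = -0.58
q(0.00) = -2.56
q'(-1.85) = 60.37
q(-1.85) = -42.00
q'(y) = 15.03*y^2 - 5.14*y - 0.58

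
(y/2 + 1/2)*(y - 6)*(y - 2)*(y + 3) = y^4/2 - 2*y^3 - 17*y^2/2 + 12*y + 18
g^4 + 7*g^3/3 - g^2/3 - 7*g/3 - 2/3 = (g - 1)*(g + 1/3)*(g + 1)*(g + 2)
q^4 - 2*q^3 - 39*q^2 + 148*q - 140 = (q - 5)*(q - 2)^2*(q + 7)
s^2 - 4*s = s*(s - 4)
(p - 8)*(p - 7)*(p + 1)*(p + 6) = p^4 - 8*p^3 - 43*p^2 + 302*p + 336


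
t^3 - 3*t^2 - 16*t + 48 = (t - 4)*(t - 3)*(t + 4)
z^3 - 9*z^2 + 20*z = z*(z - 5)*(z - 4)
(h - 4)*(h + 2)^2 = h^3 - 12*h - 16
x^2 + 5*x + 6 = (x + 2)*(x + 3)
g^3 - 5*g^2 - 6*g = g*(g - 6)*(g + 1)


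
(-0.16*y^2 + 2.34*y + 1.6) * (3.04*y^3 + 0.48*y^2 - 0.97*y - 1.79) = -0.4864*y^5 + 7.0368*y^4 + 6.1424*y^3 - 1.2154*y^2 - 5.7406*y - 2.864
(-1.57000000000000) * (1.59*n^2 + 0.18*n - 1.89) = -2.4963*n^2 - 0.2826*n + 2.9673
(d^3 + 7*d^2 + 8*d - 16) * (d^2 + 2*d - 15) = d^5 + 9*d^4 + 7*d^3 - 105*d^2 - 152*d + 240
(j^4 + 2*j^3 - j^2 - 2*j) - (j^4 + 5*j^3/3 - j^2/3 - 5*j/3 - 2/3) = j^3/3 - 2*j^2/3 - j/3 + 2/3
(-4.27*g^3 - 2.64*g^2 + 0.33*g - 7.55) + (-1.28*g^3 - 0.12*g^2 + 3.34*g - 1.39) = -5.55*g^3 - 2.76*g^2 + 3.67*g - 8.94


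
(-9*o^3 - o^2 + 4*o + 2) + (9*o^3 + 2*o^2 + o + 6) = o^2 + 5*o + 8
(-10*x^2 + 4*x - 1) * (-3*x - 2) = 30*x^3 + 8*x^2 - 5*x + 2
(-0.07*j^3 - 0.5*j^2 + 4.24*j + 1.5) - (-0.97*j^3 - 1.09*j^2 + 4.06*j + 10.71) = 0.9*j^3 + 0.59*j^2 + 0.180000000000001*j - 9.21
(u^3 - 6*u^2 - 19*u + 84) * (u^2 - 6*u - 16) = u^5 - 12*u^4 + u^3 + 294*u^2 - 200*u - 1344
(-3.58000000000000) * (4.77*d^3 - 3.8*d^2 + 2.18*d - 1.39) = -17.0766*d^3 + 13.604*d^2 - 7.8044*d + 4.9762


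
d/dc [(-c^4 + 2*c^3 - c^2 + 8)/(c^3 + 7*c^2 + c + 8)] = (-c^6 - 14*c^5 + 12*c^4 - 28*c^3 + 23*c^2 - 128*c - 8)/(c^6 + 14*c^5 + 51*c^4 + 30*c^3 + 113*c^2 + 16*c + 64)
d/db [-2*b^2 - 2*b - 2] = -4*b - 2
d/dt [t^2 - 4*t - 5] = 2*t - 4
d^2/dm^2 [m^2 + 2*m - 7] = 2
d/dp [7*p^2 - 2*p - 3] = 14*p - 2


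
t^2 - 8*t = t*(t - 8)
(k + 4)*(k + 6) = k^2 + 10*k + 24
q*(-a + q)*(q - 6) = -a*q^2 + 6*a*q + q^3 - 6*q^2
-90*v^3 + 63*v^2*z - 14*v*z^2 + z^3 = (-6*v + z)*(-5*v + z)*(-3*v + z)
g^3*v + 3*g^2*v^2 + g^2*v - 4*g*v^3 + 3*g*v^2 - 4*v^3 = (g - v)*(g + 4*v)*(g*v + v)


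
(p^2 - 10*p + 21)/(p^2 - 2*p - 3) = (p - 7)/(p + 1)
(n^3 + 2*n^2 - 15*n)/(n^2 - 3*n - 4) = n*(-n^2 - 2*n + 15)/(-n^2 + 3*n + 4)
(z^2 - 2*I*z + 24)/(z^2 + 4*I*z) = (z - 6*I)/z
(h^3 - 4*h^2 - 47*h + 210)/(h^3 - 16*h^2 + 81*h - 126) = (h^2 + 2*h - 35)/(h^2 - 10*h + 21)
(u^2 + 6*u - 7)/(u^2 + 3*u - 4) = (u + 7)/(u + 4)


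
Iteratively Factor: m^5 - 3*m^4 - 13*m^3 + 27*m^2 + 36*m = (m)*(m^4 - 3*m^3 - 13*m^2 + 27*m + 36) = m*(m + 1)*(m^3 - 4*m^2 - 9*m + 36) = m*(m + 1)*(m + 3)*(m^2 - 7*m + 12) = m*(m - 4)*(m + 1)*(m + 3)*(m - 3)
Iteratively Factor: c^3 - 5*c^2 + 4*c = (c)*(c^2 - 5*c + 4) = c*(c - 1)*(c - 4)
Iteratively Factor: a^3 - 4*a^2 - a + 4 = (a - 1)*(a^2 - 3*a - 4) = (a - 1)*(a + 1)*(a - 4)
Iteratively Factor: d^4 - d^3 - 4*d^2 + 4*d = (d - 1)*(d^3 - 4*d) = d*(d - 1)*(d^2 - 4) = d*(d - 2)*(d - 1)*(d + 2)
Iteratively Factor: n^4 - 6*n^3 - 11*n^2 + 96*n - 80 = (n - 5)*(n^3 - n^2 - 16*n + 16) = (n - 5)*(n - 4)*(n^2 + 3*n - 4) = (n - 5)*(n - 4)*(n - 1)*(n + 4)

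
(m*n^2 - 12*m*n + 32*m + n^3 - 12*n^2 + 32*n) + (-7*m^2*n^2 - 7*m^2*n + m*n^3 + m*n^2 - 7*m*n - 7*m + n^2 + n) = -7*m^2*n^2 - 7*m^2*n + m*n^3 + 2*m*n^2 - 19*m*n + 25*m + n^3 - 11*n^2 + 33*n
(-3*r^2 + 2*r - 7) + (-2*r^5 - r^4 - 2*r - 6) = -2*r^5 - r^4 - 3*r^2 - 13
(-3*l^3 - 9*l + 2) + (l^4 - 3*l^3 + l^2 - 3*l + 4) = l^4 - 6*l^3 + l^2 - 12*l + 6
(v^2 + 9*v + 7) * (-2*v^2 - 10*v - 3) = -2*v^4 - 28*v^3 - 107*v^2 - 97*v - 21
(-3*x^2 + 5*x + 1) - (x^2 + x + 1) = -4*x^2 + 4*x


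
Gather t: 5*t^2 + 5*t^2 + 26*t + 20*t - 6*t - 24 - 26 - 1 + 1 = 10*t^2 + 40*t - 50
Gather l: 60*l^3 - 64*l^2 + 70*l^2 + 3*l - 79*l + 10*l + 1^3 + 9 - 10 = 60*l^3 + 6*l^2 - 66*l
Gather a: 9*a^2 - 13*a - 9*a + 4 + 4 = 9*a^2 - 22*a + 8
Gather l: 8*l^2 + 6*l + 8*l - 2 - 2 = 8*l^2 + 14*l - 4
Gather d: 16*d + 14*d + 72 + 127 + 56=30*d + 255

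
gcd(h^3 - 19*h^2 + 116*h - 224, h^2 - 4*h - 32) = h - 8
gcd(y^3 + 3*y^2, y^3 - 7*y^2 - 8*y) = y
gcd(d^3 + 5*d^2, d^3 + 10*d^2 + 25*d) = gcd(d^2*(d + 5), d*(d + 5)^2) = d^2 + 5*d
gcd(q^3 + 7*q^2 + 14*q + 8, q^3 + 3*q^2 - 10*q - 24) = q^2 + 6*q + 8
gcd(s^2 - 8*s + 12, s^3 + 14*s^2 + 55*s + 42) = 1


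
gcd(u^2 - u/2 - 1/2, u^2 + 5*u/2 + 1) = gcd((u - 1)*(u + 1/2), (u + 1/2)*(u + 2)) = u + 1/2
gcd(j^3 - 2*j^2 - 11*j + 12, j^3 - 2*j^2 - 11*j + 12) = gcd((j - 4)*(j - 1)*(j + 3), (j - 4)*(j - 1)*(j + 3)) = j^3 - 2*j^2 - 11*j + 12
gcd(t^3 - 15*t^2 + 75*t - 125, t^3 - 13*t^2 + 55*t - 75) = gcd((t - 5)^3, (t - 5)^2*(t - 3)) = t^2 - 10*t + 25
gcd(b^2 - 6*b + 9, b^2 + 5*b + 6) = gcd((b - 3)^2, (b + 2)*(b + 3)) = 1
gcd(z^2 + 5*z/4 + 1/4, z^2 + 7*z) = 1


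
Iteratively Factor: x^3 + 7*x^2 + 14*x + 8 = (x + 4)*(x^2 + 3*x + 2) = (x + 1)*(x + 4)*(x + 2)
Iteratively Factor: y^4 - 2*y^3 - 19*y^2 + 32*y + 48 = (y + 4)*(y^3 - 6*y^2 + 5*y + 12) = (y + 1)*(y + 4)*(y^2 - 7*y + 12) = (y - 3)*(y + 1)*(y + 4)*(y - 4)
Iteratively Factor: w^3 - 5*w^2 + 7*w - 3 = (w - 3)*(w^2 - 2*w + 1) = (w - 3)*(w - 1)*(w - 1)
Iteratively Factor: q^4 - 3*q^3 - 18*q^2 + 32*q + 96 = (q + 2)*(q^3 - 5*q^2 - 8*q + 48) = (q - 4)*(q + 2)*(q^2 - q - 12) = (q - 4)^2*(q + 2)*(q + 3)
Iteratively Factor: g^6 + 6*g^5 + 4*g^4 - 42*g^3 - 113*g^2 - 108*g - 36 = (g + 1)*(g^5 + 5*g^4 - g^3 - 41*g^2 - 72*g - 36) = (g + 1)*(g + 3)*(g^4 + 2*g^3 - 7*g^2 - 20*g - 12) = (g + 1)*(g + 2)*(g + 3)*(g^3 - 7*g - 6) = (g - 3)*(g + 1)*(g + 2)*(g + 3)*(g^2 + 3*g + 2) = (g - 3)*(g + 1)^2*(g + 2)*(g + 3)*(g + 2)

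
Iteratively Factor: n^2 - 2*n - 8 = (n + 2)*(n - 4)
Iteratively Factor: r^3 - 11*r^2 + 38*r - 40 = (r - 4)*(r^2 - 7*r + 10) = (r - 5)*(r - 4)*(r - 2)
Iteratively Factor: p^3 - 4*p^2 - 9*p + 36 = (p + 3)*(p^2 - 7*p + 12) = (p - 4)*(p + 3)*(p - 3)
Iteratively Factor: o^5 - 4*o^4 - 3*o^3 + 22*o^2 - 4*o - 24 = (o - 3)*(o^4 - o^3 - 6*o^2 + 4*o + 8) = (o - 3)*(o + 1)*(o^3 - 2*o^2 - 4*o + 8) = (o - 3)*(o + 1)*(o + 2)*(o^2 - 4*o + 4) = (o - 3)*(o - 2)*(o + 1)*(o + 2)*(o - 2)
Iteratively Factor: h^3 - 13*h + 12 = (h - 1)*(h^2 + h - 12) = (h - 1)*(h + 4)*(h - 3)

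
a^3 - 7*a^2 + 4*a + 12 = (a - 6)*(a - 2)*(a + 1)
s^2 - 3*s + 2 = (s - 2)*(s - 1)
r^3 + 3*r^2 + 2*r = r*(r + 1)*(r + 2)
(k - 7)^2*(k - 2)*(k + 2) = k^4 - 14*k^3 + 45*k^2 + 56*k - 196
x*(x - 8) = x^2 - 8*x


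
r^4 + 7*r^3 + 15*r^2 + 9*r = r*(r + 1)*(r + 3)^2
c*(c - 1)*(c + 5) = c^3 + 4*c^2 - 5*c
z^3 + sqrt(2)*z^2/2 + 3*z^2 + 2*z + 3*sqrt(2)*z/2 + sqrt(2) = (z + 1)*(z + 2)*(z + sqrt(2)/2)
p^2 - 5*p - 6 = (p - 6)*(p + 1)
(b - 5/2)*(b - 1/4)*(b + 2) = b^3 - 3*b^2/4 - 39*b/8 + 5/4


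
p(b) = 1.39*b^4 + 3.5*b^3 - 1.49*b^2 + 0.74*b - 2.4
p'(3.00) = 236.42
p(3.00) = 193.50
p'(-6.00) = -804.34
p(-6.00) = 984.96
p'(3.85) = 462.19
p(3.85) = 483.49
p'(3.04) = 244.92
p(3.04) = 203.13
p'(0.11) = 0.55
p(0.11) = -2.33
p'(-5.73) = -683.46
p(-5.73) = 784.39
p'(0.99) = 13.48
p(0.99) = 1.60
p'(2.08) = 90.00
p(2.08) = 50.21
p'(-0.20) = 1.71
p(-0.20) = -2.63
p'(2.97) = 230.17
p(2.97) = 186.50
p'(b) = 5.56*b^3 + 10.5*b^2 - 2.98*b + 0.74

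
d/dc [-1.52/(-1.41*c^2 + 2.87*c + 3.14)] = (4.3624 - 4.2864*c)/(-1.41*c^2 + 2.87*c + 3.14)^2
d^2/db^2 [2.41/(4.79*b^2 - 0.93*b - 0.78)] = (110.590562*b^2 - 21.471654*b - 2.41*(9.58*b - 0.93)*(19.16*b - 1.86) - 18.008484)/(-4.79*b^2 + 0.93*b + 0.78)^3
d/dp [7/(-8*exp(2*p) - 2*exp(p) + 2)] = (28*exp(p) + 7/2)*exp(p)/(4*exp(2*p) + exp(p) - 1)^2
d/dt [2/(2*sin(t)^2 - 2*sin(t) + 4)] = (1 - 2*sin(t))*cos(t)/(sin(t)^2 - sin(t) + 2)^2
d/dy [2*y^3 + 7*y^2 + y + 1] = 6*y^2 + 14*y + 1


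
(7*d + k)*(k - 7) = 7*d*k - 49*d + k^2 - 7*k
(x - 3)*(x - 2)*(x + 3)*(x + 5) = x^4 + 3*x^3 - 19*x^2 - 27*x + 90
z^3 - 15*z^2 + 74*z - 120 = (z - 6)*(z - 5)*(z - 4)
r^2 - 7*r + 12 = (r - 4)*(r - 3)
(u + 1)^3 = u^3 + 3*u^2 + 3*u + 1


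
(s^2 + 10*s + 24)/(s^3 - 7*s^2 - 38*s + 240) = (s + 4)/(s^2 - 13*s + 40)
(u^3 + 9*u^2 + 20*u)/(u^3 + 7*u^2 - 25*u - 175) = u*(u + 4)/(u^2 + 2*u - 35)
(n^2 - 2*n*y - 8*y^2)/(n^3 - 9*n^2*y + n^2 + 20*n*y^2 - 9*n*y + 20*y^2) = (-n - 2*y)/(-n^2 + 5*n*y - n + 5*y)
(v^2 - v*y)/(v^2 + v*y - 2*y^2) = v/(v + 2*y)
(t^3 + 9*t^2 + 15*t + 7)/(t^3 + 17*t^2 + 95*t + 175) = (t^2 + 2*t + 1)/(t^2 + 10*t + 25)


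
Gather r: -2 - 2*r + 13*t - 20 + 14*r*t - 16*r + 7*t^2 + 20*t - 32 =r*(14*t - 18) + 7*t^2 + 33*t - 54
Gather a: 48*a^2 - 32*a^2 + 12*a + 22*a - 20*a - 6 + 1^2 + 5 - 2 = 16*a^2 + 14*a - 2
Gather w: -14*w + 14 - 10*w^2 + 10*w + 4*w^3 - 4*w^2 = 4*w^3 - 14*w^2 - 4*w + 14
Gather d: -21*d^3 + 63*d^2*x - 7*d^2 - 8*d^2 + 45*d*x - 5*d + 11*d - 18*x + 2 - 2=-21*d^3 + d^2*(63*x - 15) + d*(45*x + 6) - 18*x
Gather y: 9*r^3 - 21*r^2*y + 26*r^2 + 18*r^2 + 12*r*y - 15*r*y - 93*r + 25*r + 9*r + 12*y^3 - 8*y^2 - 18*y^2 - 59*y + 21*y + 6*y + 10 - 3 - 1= 9*r^3 + 44*r^2 - 59*r + 12*y^3 - 26*y^2 + y*(-21*r^2 - 3*r - 32) + 6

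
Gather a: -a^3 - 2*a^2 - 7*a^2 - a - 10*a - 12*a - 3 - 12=-a^3 - 9*a^2 - 23*a - 15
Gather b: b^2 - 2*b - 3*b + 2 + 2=b^2 - 5*b + 4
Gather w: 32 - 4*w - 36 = -4*w - 4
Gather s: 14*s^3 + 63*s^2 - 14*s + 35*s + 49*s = 14*s^3 + 63*s^2 + 70*s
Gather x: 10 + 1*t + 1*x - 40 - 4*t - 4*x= -3*t - 3*x - 30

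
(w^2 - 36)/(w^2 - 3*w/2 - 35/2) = 2*(36 - w^2)/(-2*w^2 + 3*w + 35)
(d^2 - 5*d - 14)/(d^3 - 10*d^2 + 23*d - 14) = (d + 2)/(d^2 - 3*d + 2)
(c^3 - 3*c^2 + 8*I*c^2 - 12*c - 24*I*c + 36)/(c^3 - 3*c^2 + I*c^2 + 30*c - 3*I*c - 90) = (c + 2*I)/(c - 5*I)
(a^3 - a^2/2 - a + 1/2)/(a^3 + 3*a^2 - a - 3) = (a - 1/2)/(a + 3)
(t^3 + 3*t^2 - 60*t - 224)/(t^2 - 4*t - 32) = t + 7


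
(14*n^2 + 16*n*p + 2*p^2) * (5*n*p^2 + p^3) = 70*n^3*p^2 + 94*n^2*p^3 + 26*n*p^4 + 2*p^5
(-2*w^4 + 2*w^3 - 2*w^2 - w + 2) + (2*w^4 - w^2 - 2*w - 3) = 2*w^3 - 3*w^2 - 3*w - 1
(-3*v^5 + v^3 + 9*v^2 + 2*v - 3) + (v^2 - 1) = -3*v^5 + v^3 + 10*v^2 + 2*v - 4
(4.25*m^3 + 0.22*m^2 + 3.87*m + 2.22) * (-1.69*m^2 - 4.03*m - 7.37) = -7.1825*m^5 - 17.4993*m^4 - 38.7494*m^3 - 20.9693*m^2 - 37.4685*m - 16.3614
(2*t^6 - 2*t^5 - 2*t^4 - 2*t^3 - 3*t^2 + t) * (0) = 0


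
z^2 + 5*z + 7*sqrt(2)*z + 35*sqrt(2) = (z + 5)*(z + 7*sqrt(2))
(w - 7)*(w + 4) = w^2 - 3*w - 28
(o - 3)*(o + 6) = o^2 + 3*o - 18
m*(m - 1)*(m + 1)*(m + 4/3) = m^4 + 4*m^3/3 - m^2 - 4*m/3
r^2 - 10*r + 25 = (r - 5)^2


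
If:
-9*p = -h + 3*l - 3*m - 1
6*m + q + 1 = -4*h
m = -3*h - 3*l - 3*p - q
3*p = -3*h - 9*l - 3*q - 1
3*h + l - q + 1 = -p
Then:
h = 15/58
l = -119/174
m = -16/29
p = 16/87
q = 37/29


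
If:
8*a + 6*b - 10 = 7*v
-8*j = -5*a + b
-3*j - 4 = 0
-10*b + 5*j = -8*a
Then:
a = -170/63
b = -178/63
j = -4/3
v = -3058/441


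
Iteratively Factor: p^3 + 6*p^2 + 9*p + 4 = (p + 1)*(p^2 + 5*p + 4) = (p + 1)*(p + 4)*(p + 1)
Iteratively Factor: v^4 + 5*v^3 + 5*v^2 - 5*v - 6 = (v + 3)*(v^3 + 2*v^2 - v - 2) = (v + 1)*(v + 3)*(v^2 + v - 2) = (v + 1)*(v + 2)*(v + 3)*(v - 1)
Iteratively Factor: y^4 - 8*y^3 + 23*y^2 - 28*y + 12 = (y - 3)*(y^3 - 5*y^2 + 8*y - 4) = (y - 3)*(y - 2)*(y^2 - 3*y + 2) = (y - 3)*(y - 2)*(y - 1)*(y - 2)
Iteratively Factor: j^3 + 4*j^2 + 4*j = (j + 2)*(j^2 + 2*j) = (j + 2)^2*(j)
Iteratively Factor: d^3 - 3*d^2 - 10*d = (d - 5)*(d^2 + 2*d) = (d - 5)*(d + 2)*(d)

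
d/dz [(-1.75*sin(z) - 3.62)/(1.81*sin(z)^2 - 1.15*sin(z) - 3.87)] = (3.1675*sin(z)^2 + 13.1044*sin(z) + 2.6095)*cos(z)/(3.2761*sin(z)^4 - 4.163*sin(z)^3 - 12.6869*sin(z)^2 + 8.901*sin(z) + 14.9769)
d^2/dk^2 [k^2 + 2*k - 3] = 2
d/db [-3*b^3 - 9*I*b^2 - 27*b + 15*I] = -9*b^2 - 18*I*b - 27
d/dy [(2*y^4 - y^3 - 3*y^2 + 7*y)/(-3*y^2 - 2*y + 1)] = (-12*y^5 - 9*y^4 + 12*y^3 + 24*y^2 - 6*y + 7)/(9*y^4 + 12*y^3 - 2*y^2 - 4*y + 1)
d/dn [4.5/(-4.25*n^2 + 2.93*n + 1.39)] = (38.25*n - 13.185)/(-4.25*n^2 + 2.93*n + 1.39)^2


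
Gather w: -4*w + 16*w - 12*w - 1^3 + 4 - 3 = 0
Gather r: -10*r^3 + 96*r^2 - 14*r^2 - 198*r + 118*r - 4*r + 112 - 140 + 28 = -10*r^3 + 82*r^2 - 84*r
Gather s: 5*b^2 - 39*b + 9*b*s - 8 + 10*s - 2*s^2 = 5*b^2 - 39*b - 2*s^2 + s*(9*b + 10) - 8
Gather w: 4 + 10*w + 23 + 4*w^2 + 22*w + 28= 4*w^2 + 32*w + 55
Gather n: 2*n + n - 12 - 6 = 3*n - 18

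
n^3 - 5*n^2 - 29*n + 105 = (n - 7)*(n - 3)*(n + 5)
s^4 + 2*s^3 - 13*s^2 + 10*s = s*(s - 2)*(s - 1)*(s + 5)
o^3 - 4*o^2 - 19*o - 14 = (o - 7)*(o + 1)*(o + 2)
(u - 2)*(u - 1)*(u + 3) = u^3 - 7*u + 6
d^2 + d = d*(d + 1)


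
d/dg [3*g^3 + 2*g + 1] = 9*g^2 + 2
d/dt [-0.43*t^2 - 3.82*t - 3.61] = -0.86*t - 3.82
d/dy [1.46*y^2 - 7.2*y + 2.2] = 2.92*y - 7.2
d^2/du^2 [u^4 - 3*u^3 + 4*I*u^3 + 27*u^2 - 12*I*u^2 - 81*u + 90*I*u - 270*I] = 12*u^2 + u*(-18 + 24*I) + 54 - 24*I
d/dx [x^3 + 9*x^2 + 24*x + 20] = 3*x^2 + 18*x + 24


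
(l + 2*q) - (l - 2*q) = 4*q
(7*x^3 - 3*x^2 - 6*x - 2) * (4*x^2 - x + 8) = 28*x^5 - 19*x^4 + 35*x^3 - 26*x^2 - 46*x - 16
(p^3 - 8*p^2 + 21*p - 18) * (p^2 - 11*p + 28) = p^5 - 19*p^4 + 137*p^3 - 473*p^2 + 786*p - 504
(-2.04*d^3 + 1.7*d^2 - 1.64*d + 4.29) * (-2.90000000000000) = 5.916*d^3 - 4.93*d^2 + 4.756*d - 12.441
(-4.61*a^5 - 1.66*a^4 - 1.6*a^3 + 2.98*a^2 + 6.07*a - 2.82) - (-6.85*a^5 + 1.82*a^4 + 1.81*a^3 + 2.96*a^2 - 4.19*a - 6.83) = 2.24*a^5 - 3.48*a^4 - 3.41*a^3 + 0.02*a^2 + 10.26*a + 4.01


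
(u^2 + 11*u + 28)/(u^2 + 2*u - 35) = (u + 4)/(u - 5)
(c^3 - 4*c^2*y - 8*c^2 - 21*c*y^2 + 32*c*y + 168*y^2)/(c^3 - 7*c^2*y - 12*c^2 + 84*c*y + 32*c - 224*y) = (c + 3*y)/(c - 4)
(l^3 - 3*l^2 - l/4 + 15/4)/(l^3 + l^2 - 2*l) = (4*l^3 - 12*l^2 - l + 15)/(4*l*(l^2 + l - 2))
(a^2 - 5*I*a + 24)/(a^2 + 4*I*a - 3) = (a - 8*I)/(a + I)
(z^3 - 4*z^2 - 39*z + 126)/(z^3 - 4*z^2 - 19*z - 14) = (z^2 + 3*z - 18)/(z^2 + 3*z + 2)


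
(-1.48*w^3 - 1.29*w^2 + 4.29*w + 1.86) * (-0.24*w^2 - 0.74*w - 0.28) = 0.3552*w^5 + 1.4048*w^4 + 0.3394*w^3 - 3.2598*w^2 - 2.5776*w - 0.5208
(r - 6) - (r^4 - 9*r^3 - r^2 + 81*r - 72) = -r^4 + 9*r^3 + r^2 - 80*r + 66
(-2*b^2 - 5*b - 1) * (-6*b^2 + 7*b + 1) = 12*b^4 + 16*b^3 - 31*b^2 - 12*b - 1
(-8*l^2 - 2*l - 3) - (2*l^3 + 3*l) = -2*l^3 - 8*l^2 - 5*l - 3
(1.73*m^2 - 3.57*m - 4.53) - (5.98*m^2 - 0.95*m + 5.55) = -4.25*m^2 - 2.62*m - 10.08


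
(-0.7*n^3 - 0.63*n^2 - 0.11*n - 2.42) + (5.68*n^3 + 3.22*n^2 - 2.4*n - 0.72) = 4.98*n^3 + 2.59*n^2 - 2.51*n - 3.14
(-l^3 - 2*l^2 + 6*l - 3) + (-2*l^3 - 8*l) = -3*l^3 - 2*l^2 - 2*l - 3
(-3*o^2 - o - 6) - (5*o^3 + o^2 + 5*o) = -5*o^3 - 4*o^2 - 6*o - 6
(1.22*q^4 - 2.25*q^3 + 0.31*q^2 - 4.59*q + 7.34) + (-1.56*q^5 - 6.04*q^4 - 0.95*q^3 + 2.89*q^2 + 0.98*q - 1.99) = -1.56*q^5 - 4.82*q^4 - 3.2*q^3 + 3.2*q^2 - 3.61*q + 5.35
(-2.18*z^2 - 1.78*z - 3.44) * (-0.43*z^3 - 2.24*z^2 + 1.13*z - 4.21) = 0.9374*z^5 + 5.6486*z^4 + 3.003*z^3 + 14.872*z^2 + 3.6066*z + 14.4824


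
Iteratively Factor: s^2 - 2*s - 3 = (s + 1)*(s - 3)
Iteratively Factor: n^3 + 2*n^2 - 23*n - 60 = (n + 3)*(n^2 - n - 20) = (n + 3)*(n + 4)*(n - 5)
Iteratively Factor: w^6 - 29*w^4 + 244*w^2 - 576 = (w - 2)*(w^5 + 2*w^4 - 25*w^3 - 50*w^2 + 144*w + 288) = (w - 2)*(w + 3)*(w^4 - w^3 - 22*w^2 + 16*w + 96) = (w - 3)*(w - 2)*(w + 3)*(w^3 + 2*w^2 - 16*w - 32) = (w - 4)*(w - 3)*(w - 2)*(w + 3)*(w^2 + 6*w + 8) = (w - 4)*(w - 3)*(w - 2)*(w + 3)*(w + 4)*(w + 2)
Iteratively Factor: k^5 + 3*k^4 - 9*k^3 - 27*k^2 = (k + 3)*(k^4 - 9*k^2) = (k + 3)^2*(k^3 - 3*k^2) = k*(k + 3)^2*(k^2 - 3*k) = k*(k - 3)*(k + 3)^2*(k)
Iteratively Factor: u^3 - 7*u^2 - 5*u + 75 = (u - 5)*(u^2 - 2*u - 15) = (u - 5)^2*(u + 3)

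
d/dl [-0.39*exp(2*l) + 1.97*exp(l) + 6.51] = (1.97 - 0.78*exp(l))*exp(l)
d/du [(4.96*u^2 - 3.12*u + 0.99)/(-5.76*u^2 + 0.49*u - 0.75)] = (-15.5408*u^2 + 3.9648*u + 1.8549)/(33.1776*u^4 - 5.6448*u^3 + 8.8801*u^2 - 0.735*u + 0.5625)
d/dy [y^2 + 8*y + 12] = 2*y + 8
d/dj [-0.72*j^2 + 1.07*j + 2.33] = 1.07 - 1.44*j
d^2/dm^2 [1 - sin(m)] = sin(m)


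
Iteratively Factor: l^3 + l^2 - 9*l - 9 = (l + 3)*(l^2 - 2*l - 3) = (l - 3)*(l + 3)*(l + 1)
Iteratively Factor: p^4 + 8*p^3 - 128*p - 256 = (p - 4)*(p^3 + 12*p^2 + 48*p + 64) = (p - 4)*(p + 4)*(p^2 + 8*p + 16) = (p - 4)*(p + 4)^2*(p + 4)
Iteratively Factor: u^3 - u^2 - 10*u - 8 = (u + 2)*(u^2 - 3*u - 4) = (u + 1)*(u + 2)*(u - 4)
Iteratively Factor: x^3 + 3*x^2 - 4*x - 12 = (x - 2)*(x^2 + 5*x + 6) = (x - 2)*(x + 2)*(x + 3)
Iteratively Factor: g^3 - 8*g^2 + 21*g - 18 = (g - 2)*(g^2 - 6*g + 9) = (g - 3)*(g - 2)*(g - 3)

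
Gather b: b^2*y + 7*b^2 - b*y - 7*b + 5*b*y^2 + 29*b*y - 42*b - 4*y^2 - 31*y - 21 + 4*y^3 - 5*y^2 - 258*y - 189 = b^2*(y + 7) + b*(5*y^2 + 28*y - 49) + 4*y^3 - 9*y^2 - 289*y - 210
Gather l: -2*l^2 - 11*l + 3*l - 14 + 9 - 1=-2*l^2 - 8*l - 6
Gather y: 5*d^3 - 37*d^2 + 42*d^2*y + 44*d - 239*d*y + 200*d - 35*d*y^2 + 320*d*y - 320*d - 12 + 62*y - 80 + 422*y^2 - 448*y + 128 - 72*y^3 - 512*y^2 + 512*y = 5*d^3 - 37*d^2 - 76*d - 72*y^3 + y^2*(-35*d - 90) + y*(42*d^2 + 81*d + 126) + 36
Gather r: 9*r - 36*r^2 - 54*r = -36*r^2 - 45*r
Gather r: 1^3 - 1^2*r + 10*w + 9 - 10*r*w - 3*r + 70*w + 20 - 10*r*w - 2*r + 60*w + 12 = r*(-20*w - 6) + 140*w + 42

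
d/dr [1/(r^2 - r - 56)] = (1 - 2*r)/(-r^2 + r + 56)^2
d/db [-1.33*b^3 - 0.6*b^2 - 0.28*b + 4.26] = -3.99*b^2 - 1.2*b - 0.28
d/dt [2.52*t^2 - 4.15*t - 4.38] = 5.04*t - 4.15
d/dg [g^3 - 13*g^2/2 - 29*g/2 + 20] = 3*g^2 - 13*g - 29/2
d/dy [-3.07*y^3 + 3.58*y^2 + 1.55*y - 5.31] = -9.21*y^2 + 7.16*y + 1.55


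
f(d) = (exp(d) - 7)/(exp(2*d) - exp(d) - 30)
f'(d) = (exp(d) - 7)*(-2*exp(2*d) + exp(d))/(exp(2*d) - exp(d) - 30)^2 + exp(d)/(exp(2*d) - exp(d) - 30) = (-(exp(d) - 7)*(2*exp(d) - 1) + exp(2*d) - exp(d) - 30)*exp(d)/(-exp(2*d) + exp(d) + 30)^2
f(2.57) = 0.05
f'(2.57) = -0.02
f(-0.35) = 0.21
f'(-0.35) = -0.02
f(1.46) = 0.17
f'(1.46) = 0.08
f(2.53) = 0.05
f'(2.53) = -0.02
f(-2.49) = 0.23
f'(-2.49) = -0.00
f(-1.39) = 0.22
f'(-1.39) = -0.01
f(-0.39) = 0.21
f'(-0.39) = -0.02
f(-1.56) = 0.23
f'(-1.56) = -0.01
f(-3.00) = 0.23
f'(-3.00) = 0.00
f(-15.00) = 0.23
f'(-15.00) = 0.00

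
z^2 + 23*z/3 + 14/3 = (z + 2/3)*(z + 7)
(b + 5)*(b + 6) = b^2 + 11*b + 30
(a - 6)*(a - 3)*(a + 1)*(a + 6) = a^4 - 2*a^3 - 39*a^2 + 72*a + 108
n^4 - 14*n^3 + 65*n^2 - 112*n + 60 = (n - 6)*(n - 5)*(n - 2)*(n - 1)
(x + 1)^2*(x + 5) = x^3 + 7*x^2 + 11*x + 5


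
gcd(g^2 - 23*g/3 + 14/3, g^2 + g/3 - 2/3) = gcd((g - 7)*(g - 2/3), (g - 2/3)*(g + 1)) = g - 2/3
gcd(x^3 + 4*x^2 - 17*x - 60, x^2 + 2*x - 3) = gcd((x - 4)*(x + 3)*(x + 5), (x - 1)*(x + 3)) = x + 3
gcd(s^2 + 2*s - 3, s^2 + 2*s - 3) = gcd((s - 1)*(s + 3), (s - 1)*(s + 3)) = s^2 + 2*s - 3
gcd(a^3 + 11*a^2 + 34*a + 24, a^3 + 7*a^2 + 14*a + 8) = a^2 + 5*a + 4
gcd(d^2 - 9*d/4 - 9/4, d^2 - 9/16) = d + 3/4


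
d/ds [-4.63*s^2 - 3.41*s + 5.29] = -9.26*s - 3.41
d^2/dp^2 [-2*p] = 0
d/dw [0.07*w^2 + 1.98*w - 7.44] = 0.14*w + 1.98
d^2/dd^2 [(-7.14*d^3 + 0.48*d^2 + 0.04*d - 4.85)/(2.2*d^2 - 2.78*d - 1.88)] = (5.6843418860808e-14*d^5 - 1.13686837721616e-13*d^4 - 163.165072*d^3 - 352.831296*d^2 + 27.554544*d - 112.109768)/(10.648*d^6 - 40.3656*d^5 + 23.70984*d^4 + 47.503528*d^3 - 20.261136*d^2 - 29.476896*d - 6.644672)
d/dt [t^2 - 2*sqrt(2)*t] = 2*t - 2*sqrt(2)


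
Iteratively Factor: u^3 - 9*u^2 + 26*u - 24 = (u - 2)*(u^2 - 7*u + 12) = (u - 4)*(u - 2)*(u - 3)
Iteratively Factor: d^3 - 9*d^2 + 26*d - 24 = (d - 4)*(d^2 - 5*d + 6) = (d - 4)*(d - 3)*(d - 2)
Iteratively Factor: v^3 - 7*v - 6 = (v + 1)*(v^2 - v - 6) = (v + 1)*(v + 2)*(v - 3)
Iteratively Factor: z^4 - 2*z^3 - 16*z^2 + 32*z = (z - 4)*(z^3 + 2*z^2 - 8*z) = (z - 4)*(z - 2)*(z^2 + 4*z) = z*(z - 4)*(z - 2)*(z + 4)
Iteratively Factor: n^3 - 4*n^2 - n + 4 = (n - 4)*(n^2 - 1) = (n - 4)*(n + 1)*(n - 1)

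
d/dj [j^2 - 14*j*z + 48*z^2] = 2*j - 14*z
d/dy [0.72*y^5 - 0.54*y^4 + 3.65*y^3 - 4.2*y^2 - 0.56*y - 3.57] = 3.6*y^4 - 2.16*y^3 + 10.95*y^2 - 8.4*y - 0.56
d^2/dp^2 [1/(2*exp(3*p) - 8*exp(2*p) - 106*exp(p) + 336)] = ((-9*exp(2*p) + 16*exp(p) + 53)*(exp(3*p) - 4*exp(2*p) - 53*exp(p) + 168)/2 + (-3*exp(2*p) + 8*exp(p) + 53)^2*exp(p))*exp(p)/(exp(3*p) - 4*exp(2*p) - 53*exp(p) + 168)^3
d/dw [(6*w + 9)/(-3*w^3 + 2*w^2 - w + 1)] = 3*(12*w^3 + 23*w^2 - 12*w + 5)/(9*w^6 - 12*w^5 + 10*w^4 - 10*w^3 + 5*w^2 - 2*w + 1)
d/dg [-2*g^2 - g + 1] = -4*g - 1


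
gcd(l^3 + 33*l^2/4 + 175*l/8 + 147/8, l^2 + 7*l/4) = l + 7/4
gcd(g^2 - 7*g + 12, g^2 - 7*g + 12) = g^2 - 7*g + 12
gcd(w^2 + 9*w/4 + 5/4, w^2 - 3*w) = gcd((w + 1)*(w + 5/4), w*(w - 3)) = 1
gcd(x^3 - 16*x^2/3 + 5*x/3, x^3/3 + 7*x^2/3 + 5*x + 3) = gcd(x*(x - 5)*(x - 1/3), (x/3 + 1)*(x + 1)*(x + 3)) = 1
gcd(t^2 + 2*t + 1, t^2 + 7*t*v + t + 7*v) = t + 1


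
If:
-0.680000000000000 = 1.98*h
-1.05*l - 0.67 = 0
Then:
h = -0.34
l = -0.64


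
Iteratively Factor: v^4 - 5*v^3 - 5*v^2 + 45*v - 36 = (v - 3)*(v^3 - 2*v^2 - 11*v + 12) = (v - 3)*(v + 3)*(v^2 - 5*v + 4) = (v - 3)*(v - 1)*(v + 3)*(v - 4)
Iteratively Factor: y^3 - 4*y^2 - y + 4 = (y + 1)*(y^2 - 5*y + 4) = (y - 1)*(y + 1)*(y - 4)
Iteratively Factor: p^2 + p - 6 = (p - 2)*(p + 3)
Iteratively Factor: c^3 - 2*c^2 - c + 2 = (c - 1)*(c^2 - c - 2) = (c - 1)*(c + 1)*(c - 2)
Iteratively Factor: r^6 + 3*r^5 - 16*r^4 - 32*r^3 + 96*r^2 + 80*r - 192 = (r - 2)*(r^5 + 5*r^4 - 6*r^3 - 44*r^2 + 8*r + 96) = (r - 2)*(r + 2)*(r^4 + 3*r^3 - 12*r^2 - 20*r + 48) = (r - 2)^2*(r + 2)*(r^3 + 5*r^2 - 2*r - 24) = (r - 2)^2*(r + 2)*(r + 4)*(r^2 + r - 6) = (r - 2)^3*(r + 2)*(r + 4)*(r + 3)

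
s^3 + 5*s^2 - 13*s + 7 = (s - 1)^2*(s + 7)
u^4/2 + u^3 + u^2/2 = u^2*(u/2 + 1/2)*(u + 1)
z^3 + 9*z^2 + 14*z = z*(z + 2)*(z + 7)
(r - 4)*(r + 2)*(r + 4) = r^3 + 2*r^2 - 16*r - 32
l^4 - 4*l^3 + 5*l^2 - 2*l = l*(l - 2)*(l - 1)^2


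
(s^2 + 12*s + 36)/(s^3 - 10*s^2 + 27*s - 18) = (s^2 + 12*s + 36)/(s^3 - 10*s^2 + 27*s - 18)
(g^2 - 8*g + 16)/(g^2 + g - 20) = (g - 4)/(g + 5)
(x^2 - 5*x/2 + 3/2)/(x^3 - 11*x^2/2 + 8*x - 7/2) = (2*x - 3)/(2*x^2 - 9*x + 7)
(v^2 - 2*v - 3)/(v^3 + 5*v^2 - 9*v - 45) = (v + 1)/(v^2 + 8*v + 15)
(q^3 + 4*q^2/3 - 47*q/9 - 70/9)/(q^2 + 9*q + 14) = (9*q^2 - 6*q - 35)/(9*(q + 7))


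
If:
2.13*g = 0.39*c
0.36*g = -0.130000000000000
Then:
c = -1.97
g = -0.36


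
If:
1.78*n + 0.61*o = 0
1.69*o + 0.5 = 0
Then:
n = 0.10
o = -0.30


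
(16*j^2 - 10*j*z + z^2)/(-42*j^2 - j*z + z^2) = (-16*j^2 + 10*j*z - z^2)/(42*j^2 + j*z - z^2)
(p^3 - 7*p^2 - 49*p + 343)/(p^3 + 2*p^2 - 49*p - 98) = (p - 7)/(p + 2)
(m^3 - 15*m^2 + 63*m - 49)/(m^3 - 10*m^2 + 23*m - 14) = (m - 7)/(m - 2)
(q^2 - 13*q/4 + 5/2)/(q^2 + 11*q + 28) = (4*q^2 - 13*q + 10)/(4*(q^2 + 11*q + 28))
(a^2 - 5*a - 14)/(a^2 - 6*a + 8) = (a^2 - 5*a - 14)/(a^2 - 6*a + 8)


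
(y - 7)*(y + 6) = y^2 - y - 42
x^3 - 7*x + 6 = (x - 2)*(x - 1)*(x + 3)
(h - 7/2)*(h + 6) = h^2 + 5*h/2 - 21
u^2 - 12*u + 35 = (u - 7)*(u - 5)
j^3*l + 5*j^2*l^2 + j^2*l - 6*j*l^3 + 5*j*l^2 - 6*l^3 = (j - l)*(j + 6*l)*(j*l + l)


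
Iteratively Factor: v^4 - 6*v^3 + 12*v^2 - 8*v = (v - 2)*(v^3 - 4*v^2 + 4*v) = (v - 2)^2*(v^2 - 2*v) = (v - 2)^3*(v)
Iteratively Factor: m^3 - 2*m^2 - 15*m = (m + 3)*(m^2 - 5*m) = m*(m + 3)*(m - 5)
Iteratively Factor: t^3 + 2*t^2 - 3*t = (t)*(t^2 + 2*t - 3) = t*(t + 3)*(t - 1)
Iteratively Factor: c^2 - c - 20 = (c - 5)*(c + 4)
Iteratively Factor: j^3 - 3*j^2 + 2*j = (j - 1)*(j^2 - 2*j) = j*(j - 1)*(j - 2)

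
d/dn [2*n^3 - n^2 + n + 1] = 6*n^2 - 2*n + 1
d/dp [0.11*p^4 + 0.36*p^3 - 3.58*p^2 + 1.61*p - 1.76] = 0.44*p^3 + 1.08*p^2 - 7.16*p + 1.61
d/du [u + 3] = 1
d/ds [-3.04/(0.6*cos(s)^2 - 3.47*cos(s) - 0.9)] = (10.5488 - 3.648*cos(s))*sin(s)/(-0.6*cos(s)^2 + 3.47*cos(s) + 0.9)^2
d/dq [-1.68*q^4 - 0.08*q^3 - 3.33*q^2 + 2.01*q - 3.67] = -6.72*q^3 - 0.24*q^2 - 6.66*q + 2.01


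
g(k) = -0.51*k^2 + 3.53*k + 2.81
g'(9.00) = -5.65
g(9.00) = -6.73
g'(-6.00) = 9.65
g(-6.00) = -36.73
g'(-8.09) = 11.78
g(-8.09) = -59.13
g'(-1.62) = 5.18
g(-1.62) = -4.25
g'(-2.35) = 5.93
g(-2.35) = -8.30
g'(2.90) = 0.57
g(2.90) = 8.76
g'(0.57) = 2.95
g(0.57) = 4.66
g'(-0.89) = 4.44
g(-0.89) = -0.74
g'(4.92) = -1.49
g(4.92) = 7.83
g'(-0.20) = 3.73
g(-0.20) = 2.08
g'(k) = 3.53 - 1.02*k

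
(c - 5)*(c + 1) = c^2 - 4*c - 5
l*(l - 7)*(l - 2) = l^3 - 9*l^2 + 14*l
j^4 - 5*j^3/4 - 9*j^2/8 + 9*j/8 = j*(j - 3/2)*(j - 3/4)*(j + 1)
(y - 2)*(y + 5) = y^2 + 3*y - 10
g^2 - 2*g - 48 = (g - 8)*(g + 6)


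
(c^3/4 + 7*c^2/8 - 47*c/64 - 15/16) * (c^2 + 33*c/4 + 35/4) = c^5/4 + 47*c^4/16 + 555*c^3/64 + 169*c^2/256 - 3625*c/256 - 525/64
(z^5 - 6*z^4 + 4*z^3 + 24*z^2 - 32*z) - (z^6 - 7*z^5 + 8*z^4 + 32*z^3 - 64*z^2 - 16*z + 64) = -z^6 + 8*z^5 - 14*z^4 - 28*z^3 + 88*z^2 - 16*z - 64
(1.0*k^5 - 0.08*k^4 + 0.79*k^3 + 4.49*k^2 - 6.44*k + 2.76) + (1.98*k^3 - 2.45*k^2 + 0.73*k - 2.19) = 1.0*k^5 - 0.08*k^4 + 2.77*k^3 + 2.04*k^2 - 5.71*k + 0.57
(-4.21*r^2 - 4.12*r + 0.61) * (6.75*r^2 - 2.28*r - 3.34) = -28.4175*r^4 - 18.2112*r^3 + 27.5725*r^2 + 12.37*r - 2.0374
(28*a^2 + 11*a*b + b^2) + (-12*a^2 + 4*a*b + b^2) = 16*a^2 + 15*a*b + 2*b^2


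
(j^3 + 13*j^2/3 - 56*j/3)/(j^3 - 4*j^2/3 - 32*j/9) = 3*(j + 7)/(3*j + 4)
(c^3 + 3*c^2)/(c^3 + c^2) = (c + 3)/(c + 1)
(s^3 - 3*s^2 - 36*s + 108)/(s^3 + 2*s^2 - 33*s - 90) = (s^2 + 3*s - 18)/(s^2 + 8*s + 15)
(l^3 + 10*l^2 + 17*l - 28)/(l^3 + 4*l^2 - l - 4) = (l + 7)/(l + 1)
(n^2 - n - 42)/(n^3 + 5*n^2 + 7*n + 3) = (n^2 - n - 42)/(n^3 + 5*n^2 + 7*n + 3)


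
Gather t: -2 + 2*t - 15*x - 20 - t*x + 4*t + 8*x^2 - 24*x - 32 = t*(6 - x) + 8*x^2 - 39*x - 54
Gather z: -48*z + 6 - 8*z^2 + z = -8*z^2 - 47*z + 6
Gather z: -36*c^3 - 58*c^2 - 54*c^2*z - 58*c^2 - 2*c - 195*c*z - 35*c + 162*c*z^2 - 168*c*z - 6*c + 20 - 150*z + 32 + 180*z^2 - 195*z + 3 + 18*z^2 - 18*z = -36*c^3 - 116*c^2 - 43*c + z^2*(162*c + 198) + z*(-54*c^2 - 363*c - 363) + 55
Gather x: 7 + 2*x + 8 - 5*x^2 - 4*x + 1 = -5*x^2 - 2*x + 16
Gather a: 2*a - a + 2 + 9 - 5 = a + 6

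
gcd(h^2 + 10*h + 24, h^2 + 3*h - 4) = h + 4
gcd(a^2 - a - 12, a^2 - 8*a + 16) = a - 4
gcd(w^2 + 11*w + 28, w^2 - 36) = 1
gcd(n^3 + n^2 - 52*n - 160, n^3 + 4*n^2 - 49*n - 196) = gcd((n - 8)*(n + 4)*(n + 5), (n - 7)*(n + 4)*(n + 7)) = n + 4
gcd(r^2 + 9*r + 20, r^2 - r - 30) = r + 5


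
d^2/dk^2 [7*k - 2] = 0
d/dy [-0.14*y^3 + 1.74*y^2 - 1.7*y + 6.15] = -0.42*y^2 + 3.48*y - 1.7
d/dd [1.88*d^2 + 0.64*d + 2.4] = 3.76*d + 0.64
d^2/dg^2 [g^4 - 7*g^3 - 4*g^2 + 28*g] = 12*g^2 - 42*g - 8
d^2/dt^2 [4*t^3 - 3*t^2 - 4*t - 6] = 24*t - 6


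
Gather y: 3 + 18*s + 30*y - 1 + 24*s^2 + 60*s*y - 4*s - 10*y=24*s^2 + 14*s + y*(60*s + 20) + 2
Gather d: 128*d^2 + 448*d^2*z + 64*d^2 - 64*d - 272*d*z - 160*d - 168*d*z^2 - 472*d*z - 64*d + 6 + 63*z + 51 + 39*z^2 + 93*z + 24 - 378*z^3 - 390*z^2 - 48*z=d^2*(448*z + 192) + d*(-168*z^2 - 744*z - 288) - 378*z^3 - 351*z^2 + 108*z + 81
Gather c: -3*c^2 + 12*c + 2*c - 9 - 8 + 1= -3*c^2 + 14*c - 16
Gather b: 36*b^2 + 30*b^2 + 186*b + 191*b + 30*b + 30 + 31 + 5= 66*b^2 + 407*b + 66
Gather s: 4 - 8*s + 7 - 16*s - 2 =9 - 24*s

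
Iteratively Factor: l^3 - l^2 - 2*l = (l - 2)*(l^2 + l) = (l - 2)*(l + 1)*(l)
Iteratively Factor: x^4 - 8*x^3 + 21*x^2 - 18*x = (x - 2)*(x^3 - 6*x^2 + 9*x) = (x - 3)*(x - 2)*(x^2 - 3*x) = x*(x - 3)*(x - 2)*(x - 3)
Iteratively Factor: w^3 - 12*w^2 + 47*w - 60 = (w - 3)*(w^2 - 9*w + 20) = (w - 4)*(w - 3)*(w - 5)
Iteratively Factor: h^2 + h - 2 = (h - 1)*(h + 2)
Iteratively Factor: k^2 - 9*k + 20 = (k - 5)*(k - 4)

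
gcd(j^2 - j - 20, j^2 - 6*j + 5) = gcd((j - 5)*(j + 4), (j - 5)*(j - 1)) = j - 5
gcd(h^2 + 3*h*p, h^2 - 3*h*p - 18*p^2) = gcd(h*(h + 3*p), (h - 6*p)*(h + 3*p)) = h + 3*p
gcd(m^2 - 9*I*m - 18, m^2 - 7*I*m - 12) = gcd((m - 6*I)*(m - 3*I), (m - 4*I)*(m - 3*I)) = m - 3*I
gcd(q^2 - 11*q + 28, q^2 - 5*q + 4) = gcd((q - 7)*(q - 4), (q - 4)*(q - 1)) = q - 4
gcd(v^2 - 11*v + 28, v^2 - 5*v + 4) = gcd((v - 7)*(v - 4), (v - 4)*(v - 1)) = v - 4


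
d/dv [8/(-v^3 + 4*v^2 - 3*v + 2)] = 8*(3*v^2 - 8*v + 3)/(v^3 - 4*v^2 + 3*v - 2)^2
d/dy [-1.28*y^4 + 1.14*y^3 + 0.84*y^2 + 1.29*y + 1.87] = -5.12*y^3 + 3.42*y^2 + 1.68*y + 1.29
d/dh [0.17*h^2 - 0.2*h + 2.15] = 0.34*h - 0.2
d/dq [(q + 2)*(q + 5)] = 2*q + 7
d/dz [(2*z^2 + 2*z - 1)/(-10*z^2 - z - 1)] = 3*(6*z^2 - 8*z - 1)/(100*z^4 + 20*z^3 + 21*z^2 + 2*z + 1)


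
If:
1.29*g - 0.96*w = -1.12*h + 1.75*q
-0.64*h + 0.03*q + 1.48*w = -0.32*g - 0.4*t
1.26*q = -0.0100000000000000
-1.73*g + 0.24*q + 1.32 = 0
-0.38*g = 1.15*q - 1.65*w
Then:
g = 0.76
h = -0.74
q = -0.01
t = -2.43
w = 0.17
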